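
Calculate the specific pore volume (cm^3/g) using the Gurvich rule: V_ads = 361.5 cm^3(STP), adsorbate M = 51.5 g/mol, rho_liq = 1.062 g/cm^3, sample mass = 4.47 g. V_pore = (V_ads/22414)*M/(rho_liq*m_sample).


Moles adsorbed n = V_ads / 22414 = 361.5 / 22414 = 1.612831e-02 mol
Liquid volume V_liq = n * M / rho_liq = 1.612831e-02 * 51.5 / 1.062 = 0.78212 cm^3
Specific pore volume V_pore = V_liq / m_sample = 0.78212 / 4.47
V_pore = 0.175 cm^3/g

0.175


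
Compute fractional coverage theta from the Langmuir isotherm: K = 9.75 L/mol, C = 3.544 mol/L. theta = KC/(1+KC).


Langmuir isotherm: theta = K*C / (1 + K*C)
K*C = 9.75 * 3.544 = 34.554
theta = 34.554 / (1 + 34.554) = 34.554 / 35.554
theta = 0.9719

0.9719


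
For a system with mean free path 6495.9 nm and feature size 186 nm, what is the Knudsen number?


Knudsen number Kn = lambda / L
Kn = 6495.9 / 186
Kn = 34.9242

34.9242


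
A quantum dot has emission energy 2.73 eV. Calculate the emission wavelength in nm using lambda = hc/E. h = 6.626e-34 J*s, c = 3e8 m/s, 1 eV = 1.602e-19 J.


Convert energy: E = 2.73 eV = 2.73 * 1.602e-19 = 4.37346e-19 J
lambda = h*c / E = 6.626e-34 * 3e8 / 4.37346e-19
lambda = 4.54514e-07 m = 454.5 nm

454.5


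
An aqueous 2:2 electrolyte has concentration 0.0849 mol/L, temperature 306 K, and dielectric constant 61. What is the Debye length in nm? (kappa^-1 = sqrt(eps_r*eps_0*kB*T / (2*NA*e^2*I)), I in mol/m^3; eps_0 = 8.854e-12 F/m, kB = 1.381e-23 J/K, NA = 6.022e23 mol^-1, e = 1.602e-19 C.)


Ionic strength I = 0.0849 * 2^2 * 1000 = 339.6 mol/m^3
kappa^-1 = sqrt(61 * 8.854e-12 * 1.381e-23 * 306 / (2 * 6.022e23 * (1.602e-19)^2 * 339.6))
kappa^-1 = 0.466 nm

0.466


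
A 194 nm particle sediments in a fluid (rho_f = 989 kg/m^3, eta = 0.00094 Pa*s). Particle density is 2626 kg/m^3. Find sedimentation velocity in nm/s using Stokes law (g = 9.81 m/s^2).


Radius R = 194/2 nm = 9.7e-08 m
Density difference = 2626 - 989 = 1637 kg/m^3
v = 2 * R^2 * (rho_p - rho_f) * g / (9 * eta)
v = 2 * (9.7e-08)^2 * 1637 * 9.81 / (9 * 0.00094)
v = 3.57208e-08 m/s = 35.7208 nm/s

35.7208


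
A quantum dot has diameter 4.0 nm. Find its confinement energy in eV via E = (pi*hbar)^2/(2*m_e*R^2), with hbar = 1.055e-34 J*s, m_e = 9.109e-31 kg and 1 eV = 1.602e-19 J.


Radius R = 4.0/2 = 2 nm = 2e-09 m
E = (pi * 1.055e-34)^2 / (2 * 9.109e-31 * (2e-09)^2)
E(J) = 1.50745e-20
E = E(J) / 1.602e-19 = 0.0941 eV

0.0941


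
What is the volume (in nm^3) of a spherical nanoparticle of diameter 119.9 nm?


Radius r = 119.9/2 = 59.95 nm
Volume V = (4/3) * pi * r^3
V = (4/3) * pi * (59.95)^3
V = 902518.62 nm^3

902518.62


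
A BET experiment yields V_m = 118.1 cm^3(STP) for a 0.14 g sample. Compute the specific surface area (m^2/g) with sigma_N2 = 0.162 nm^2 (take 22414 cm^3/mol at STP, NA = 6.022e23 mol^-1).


Number of moles in monolayer = V_m / 22414 = 118.1 / 22414 = 0.00526903
Number of molecules = moles * NA = 0.00526903 * 6.022e23
SA = molecules * sigma / mass
SA = (118.1 / 22414) * 6.022e23 * 0.162e-18 / 0.14
SA = 3671.6 m^2/g

3671.6


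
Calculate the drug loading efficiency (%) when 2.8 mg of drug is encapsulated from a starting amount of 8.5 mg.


Drug loading efficiency = (drug loaded / drug initial) * 100
DLE = 2.8 / 8.5 * 100
DLE = 0.3294 * 100
DLE = 32.94%

32.94


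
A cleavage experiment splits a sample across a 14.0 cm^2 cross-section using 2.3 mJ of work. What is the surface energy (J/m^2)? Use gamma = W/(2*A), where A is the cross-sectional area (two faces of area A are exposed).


Convert: A = 14.0 cm^2 = 0.0014 m^2, W = 2.3 mJ = 0.0023 J
Cleaving exposes two faces of area A, so total new surface = 2*A and gamma = W / (2*A)
gamma = 0.0023 / (2 * 0.0014)
gamma = 0.821 J/m^2

0.821


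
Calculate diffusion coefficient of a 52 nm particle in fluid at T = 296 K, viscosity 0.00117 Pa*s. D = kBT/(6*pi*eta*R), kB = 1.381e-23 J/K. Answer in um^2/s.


Radius R = 52/2 = 26 nm = 2.6e-08 m
D = kB*T / (6*pi*eta*R)
D = 1.381e-23 * 296 / (6 * pi * 0.00117 * 2.6e-08)
D = 7.12894e-12 m^2/s = 7.129 um^2/s

7.129


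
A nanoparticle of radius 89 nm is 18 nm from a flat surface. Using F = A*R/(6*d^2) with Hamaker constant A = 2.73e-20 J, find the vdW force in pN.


Convert to SI: R = 89 nm = 8.9e-08 m, d = 18 nm = 1.8e-08 m
F = A * R / (6 * d^2)
F = 2.73e-20 * 8.9e-08 / (6 * (1.8e-08)^2)
F = 1.24985e-12 N = 1.25 pN

1.25


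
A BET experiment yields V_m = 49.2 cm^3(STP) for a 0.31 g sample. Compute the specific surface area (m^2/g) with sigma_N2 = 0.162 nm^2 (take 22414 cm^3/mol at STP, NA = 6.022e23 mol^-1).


Number of moles in monolayer = V_m / 22414 = 49.2 / 22414 = 0.00219506
Number of molecules = moles * NA = 0.00219506 * 6.022e23
SA = molecules * sigma / mass
SA = (49.2 / 22414) * 6.022e23 * 0.162e-18 / 0.31
SA = 690.8 m^2/g

690.8


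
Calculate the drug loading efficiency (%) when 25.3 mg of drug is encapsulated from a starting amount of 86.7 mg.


Drug loading efficiency = (drug loaded / drug initial) * 100
DLE = 25.3 / 86.7 * 100
DLE = 0.2918 * 100
DLE = 29.18%

29.18


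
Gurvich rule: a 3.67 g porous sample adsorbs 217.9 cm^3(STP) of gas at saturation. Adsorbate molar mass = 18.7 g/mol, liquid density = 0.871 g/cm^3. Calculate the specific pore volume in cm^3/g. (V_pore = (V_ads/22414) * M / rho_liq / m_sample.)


Moles adsorbed n = V_ads / 22414 = 217.9 / 22414 = 9.721603e-03 mol
Liquid volume V_liq = n * M / rho_liq = 9.721603e-03 * 18.7 / 0.871 = 0.20872 cm^3
Specific pore volume V_pore = V_liq / m_sample = 0.20872 / 3.67
V_pore = 0.0569 cm^3/g

0.0569


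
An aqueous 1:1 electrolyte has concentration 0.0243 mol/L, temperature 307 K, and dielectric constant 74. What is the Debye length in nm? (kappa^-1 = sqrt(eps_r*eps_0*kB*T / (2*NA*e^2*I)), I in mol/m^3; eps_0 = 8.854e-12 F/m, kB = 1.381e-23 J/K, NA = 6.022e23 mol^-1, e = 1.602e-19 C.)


Ionic strength I = 0.0243 * 1^2 * 1000 = 24.3 mol/m^3
kappa^-1 = sqrt(74 * 8.854e-12 * 1.381e-23 * 307 / (2 * 6.022e23 * (1.602e-19)^2 * 24.3))
kappa^-1 = 1.923 nm

1.923


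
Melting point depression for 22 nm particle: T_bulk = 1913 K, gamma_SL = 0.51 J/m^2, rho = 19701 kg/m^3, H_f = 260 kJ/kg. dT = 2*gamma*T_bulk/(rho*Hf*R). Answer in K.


Radius R = 22/2 = 11 nm = 1.1e-08 m
Convert H_f = 260 kJ/kg = 260000 J/kg
dT = 2 * gamma_SL * T_bulk / (rho * H_f * R)
dT = 2 * 0.51 * 1913 / (19701 * 260000 * 1.1e-08)
dT = 34.6 K

34.6


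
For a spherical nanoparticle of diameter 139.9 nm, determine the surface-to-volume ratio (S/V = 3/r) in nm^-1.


Radius r = 139.9/2 = 69.95 nm
S/V = 3 / r = 3 / 69.95
S/V = 0.0429 nm^-1

0.0429


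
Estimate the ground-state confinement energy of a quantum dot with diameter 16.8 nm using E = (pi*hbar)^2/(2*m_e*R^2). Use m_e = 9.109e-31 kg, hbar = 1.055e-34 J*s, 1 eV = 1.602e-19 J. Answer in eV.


Radius R = 16.8/2 = 8.4 nm = 8.4e-09 m
E = (pi * 1.055e-34)^2 / (2 * 9.109e-31 * (8.4e-09)^2)
E(J) = 8.54566e-22
E = E(J) / 1.602e-19 = 0.0053 eV

0.0053


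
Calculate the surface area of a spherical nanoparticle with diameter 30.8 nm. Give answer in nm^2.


Radius r = 30.8/2 = 15.4 nm
Surface area SA = 4 * pi * r^2
SA = 4 * pi * (15.4)^2
SA = 2980.24 nm^2

2980.24


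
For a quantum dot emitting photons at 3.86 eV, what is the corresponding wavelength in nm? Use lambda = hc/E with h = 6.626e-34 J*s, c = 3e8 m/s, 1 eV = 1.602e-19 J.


Convert energy: E = 3.86 eV = 3.86 * 1.602e-19 = 6.18372e-19 J
lambda = h*c / E = 6.626e-34 * 3e8 / 6.18372e-19
lambda = 3.21457e-07 m = 321.5 nm

321.5


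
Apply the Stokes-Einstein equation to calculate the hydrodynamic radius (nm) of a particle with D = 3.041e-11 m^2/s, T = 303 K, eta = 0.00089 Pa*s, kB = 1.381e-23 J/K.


Stokes-Einstein: R = kB*T / (6*pi*eta*D)
R = 1.381e-23 * 303 / (6 * pi * 0.00089 * 3.041e-11)
R = 8.20217e-09 m = 8.2 nm

8.2


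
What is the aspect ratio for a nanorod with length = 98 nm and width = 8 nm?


Aspect ratio AR = length / diameter
AR = 98 / 8
AR = 12.25

12.25


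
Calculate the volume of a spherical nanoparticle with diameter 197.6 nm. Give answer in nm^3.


Radius r = 197.6/2 = 98.8 nm
Volume V = (4/3) * pi * r^3
V = (4/3) * pi * (98.8)^3
V = 4039796.08 nm^3

4039796.08


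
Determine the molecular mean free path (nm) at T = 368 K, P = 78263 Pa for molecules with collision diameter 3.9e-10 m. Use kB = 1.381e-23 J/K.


Mean free path: lambda = kB*T / (sqrt(2) * pi * d^2 * P)
lambda = 1.381e-23 * 368 / (sqrt(2) * pi * (3.9e-10)^2 * 78263)
lambda = 9.60928e-08 m
lambda = 96.09 nm

96.09


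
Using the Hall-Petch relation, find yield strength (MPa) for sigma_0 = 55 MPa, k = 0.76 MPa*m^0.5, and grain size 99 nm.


d = 99 nm = 9.9e-08 m
sqrt(d) = 0.0003146427
Hall-Petch contribution = k / sqrt(d) = 0.76 / 0.0003146427 = 2415.4 MPa
sigma = sigma_0 + k/sqrt(d) = 55 + 2415.4 = 2470.4 MPa

2470.4


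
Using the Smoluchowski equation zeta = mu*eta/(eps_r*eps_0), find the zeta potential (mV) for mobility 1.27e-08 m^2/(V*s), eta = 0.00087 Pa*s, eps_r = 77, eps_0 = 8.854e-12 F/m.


Smoluchowski equation: zeta = mu * eta / (eps_r * eps_0)
zeta = 1.27e-08 * 0.00087 / (77 * 8.854e-12)
zeta = 0.016207 V = 16.21 mV

16.21


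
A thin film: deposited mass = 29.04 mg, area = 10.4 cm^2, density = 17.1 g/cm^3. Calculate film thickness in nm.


Convert: m = 29.04 mg = 2.9040e-05 kg, A = 10.4 cm^2 = 1.0400e-03 m^2, rho = 17.1 g/cm^3 = 17100 kg/m^3
t = m / (A * rho)
t = 2.9040e-05 / (1.0400e-03 * 17100)
t = 1.6329e-06 m = 1632.9 nm

1632.9


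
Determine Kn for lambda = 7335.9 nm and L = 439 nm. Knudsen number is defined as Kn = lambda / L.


Knudsen number Kn = lambda / L
Kn = 7335.9 / 439
Kn = 16.7105

16.7105


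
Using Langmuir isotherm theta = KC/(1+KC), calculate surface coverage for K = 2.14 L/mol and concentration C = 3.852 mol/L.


Langmuir isotherm: theta = K*C / (1 + K*C)
K*C = 2.14 * 3.852 = 8.24328
theta = 8.24328 / (1 + 8.24328) = 8.24328 / 9.24328
theta = 0.8918

0.8918


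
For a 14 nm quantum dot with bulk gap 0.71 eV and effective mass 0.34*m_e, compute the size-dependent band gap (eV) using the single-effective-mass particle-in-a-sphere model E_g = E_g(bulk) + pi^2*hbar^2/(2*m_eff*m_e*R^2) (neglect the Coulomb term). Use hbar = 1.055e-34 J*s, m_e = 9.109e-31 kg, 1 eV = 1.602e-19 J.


Radius R = 14/2 nm = 7e-09 m
Confinement energy dE = pi^2 * hbar^2 / (2 * m_eff * m_e * R^2)
dE = pi^2 * (1.055e-34)^2 / (2 * 0.34 * 9.109e-31 * (7e-09)^2) J, divided by 1.602e-19 J/eV
dE = 0.0226 eV
Total band gap = E_g(bulk) + dE = 0.71 + 0.0226 = 0.7326 eV

0.7326


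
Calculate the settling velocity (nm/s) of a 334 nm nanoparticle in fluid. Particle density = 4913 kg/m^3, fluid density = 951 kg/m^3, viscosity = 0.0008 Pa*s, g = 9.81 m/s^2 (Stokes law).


Radius R = 334/2 nm = 1.67e-07 m
Density difference = 4913 - 951 = 3962 kg/m^3
v = 2 * R^2 * (rho_p - rho_f) * g / (9 * eta)
v = 2 * (1.67e-07)^2 * 3962 * 9.81 / (9 * 0.0008)
v = 3.01102e-07 m/s = 301.1022 nm/s

301.1022


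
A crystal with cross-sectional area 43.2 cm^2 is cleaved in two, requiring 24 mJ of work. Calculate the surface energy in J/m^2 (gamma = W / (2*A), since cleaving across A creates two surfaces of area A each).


Convert: A = 43.2 cm^2 = 0.00432 m^2, W = 24 mJ = 0.024 J
Cleaving exposes two faces of area A, so total new surface = 2*A and gamma = W / (2*A)
gamma = 0.024 / (2 * 0.00432)
gamma = 2.778 J/m^2

2.778


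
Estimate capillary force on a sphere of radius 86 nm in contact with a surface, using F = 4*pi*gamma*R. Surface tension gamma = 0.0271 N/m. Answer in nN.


Convert radius: R = 86 nm = 8.6e-08 m
F = 4 * pi * gamma * R
F = 4 * pi * 0.0271 * 8.6e-08
F = 2.92872e-08 N = 29.2872 nN

29.2872


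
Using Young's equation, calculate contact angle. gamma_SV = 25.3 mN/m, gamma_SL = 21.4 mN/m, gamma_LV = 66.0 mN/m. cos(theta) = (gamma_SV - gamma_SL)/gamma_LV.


cos(theta) = (gamma_SV - gamma_SL) / gamma_LV
cos(theta) = (25.3 - 21.4) / 66.0
cos(theta) = 0.059091
theta = arccos(0.059091) = 86.61 degrees

86.61


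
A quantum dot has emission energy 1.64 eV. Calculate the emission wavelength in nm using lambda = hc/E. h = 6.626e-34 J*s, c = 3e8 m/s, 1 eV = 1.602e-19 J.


Convert energy: E = 1.64 eV = 1.64 * 1.602e-19 = 2.62728e-19 J
lambda = h*c / E = 6.626e-34 * 3e8 / 2.62728e-19
lambda = 7.566e-07 m = 756.6 nm

756.6


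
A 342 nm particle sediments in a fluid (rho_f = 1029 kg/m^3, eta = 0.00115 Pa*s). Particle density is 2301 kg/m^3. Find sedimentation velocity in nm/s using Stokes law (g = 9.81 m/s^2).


Radius R = 342/2 nm = 1.71e-07 m
Density difference = 2301 - 1029 = 1272 kg/m^3
v = 2 * R^2 * (rho_p - rho_f) * g / (9 * eta)
v = 2 * (1.71e-07)^2 * 1272 * 9.81 / (9 * 0.00115)
v = 7.05079e-08 m/s = 70.5079 nm/s

70.5079


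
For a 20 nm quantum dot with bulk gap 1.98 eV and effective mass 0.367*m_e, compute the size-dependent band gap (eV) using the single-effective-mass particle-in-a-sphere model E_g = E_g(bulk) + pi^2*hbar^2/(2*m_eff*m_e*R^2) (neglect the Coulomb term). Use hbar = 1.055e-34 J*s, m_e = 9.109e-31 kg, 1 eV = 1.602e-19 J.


Radius R = 20/2 nm = 1e-08 m
Confinement energy dE = pi^2 * hbar^2 / (2 * m_eff * m_e * R^2)
dE = pi^2 * (1.055e-34)^2 / (2 * 0.367 * 9.109e-31 * (1e-08)^2) J, divided by 1.602e-19 J/eV
dE = 0.0103 eV
Total band gap = E_g(bulk) + dE = 1.98 + 0.0103 = 1.9903 eV

1.9903


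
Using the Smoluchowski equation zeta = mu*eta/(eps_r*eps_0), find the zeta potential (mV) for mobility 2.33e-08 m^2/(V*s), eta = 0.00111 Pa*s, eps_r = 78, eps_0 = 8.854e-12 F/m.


Smoluchowski equation: zeta = mu * eta / (eps_r * eps_0)
zeta = 2.33e-08 * 0.00111 / (78 * 8.854e-12)
zeta = 0.037449 V = 37.45 mV

37.45


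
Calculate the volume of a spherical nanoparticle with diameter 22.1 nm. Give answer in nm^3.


Radius r = 22.1/2 = 11.05 nm
Volume V = (4/3) * pi * r^3
V = (4/3) * pi * (11.05)^3
V = 5651.65 nm^3

5651.65


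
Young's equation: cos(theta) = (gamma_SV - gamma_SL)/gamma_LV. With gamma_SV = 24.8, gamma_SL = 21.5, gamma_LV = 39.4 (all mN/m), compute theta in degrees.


cos(theta) = (gamma_SV - gamma_SL) / gamma_LV
cos(theta) = (24.8 - 21.5) / 39.4
cos(theta) = 0.083756
theta = arccos(0.083756) = 85.2 degrees

85.2


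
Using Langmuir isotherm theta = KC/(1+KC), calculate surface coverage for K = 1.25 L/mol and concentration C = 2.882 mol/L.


Langmuir isotherm: theta = K*C / (1 + K*C)
K*C = 1.25 * 2.882 = 3.6025
theta = 3.6025 / (1 + 3.6025) = 3.6025 / 4.6025
theta = 0.7827

0.7827


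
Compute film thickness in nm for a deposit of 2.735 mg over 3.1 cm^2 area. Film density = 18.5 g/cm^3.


Convert: m = 2.735 mg = 2.7350e-06 kg, A = 3.1 cm^2 = 3.1000e-04 m^2, rho = 18.5 g/cm^3 = 18500 kg/m^3
t = m / (A * rho)
t = 2.7350e-06 / (3.1000e-04 * 18500)
t = 4.7690e-07 m = 476.9 nm

476.9


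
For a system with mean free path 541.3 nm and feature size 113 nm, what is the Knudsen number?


Knudsen number Kn = lambda / L
Kn = 541.3 / 113
Kn = 4.7903

4.7903


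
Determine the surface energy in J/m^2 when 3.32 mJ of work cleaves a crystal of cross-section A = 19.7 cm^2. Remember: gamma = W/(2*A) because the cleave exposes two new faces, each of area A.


Convert: A = 19.7 cm^2 = 0.00197 m^2, W = 3.32 mJ = 0.00332 J
Cleaving exposes two faces of area A, so total new surface = 2*A and gamma = W / (2*A)
gamma = 0.00332 / (2 * 0.00197)
gamma = 0.843 J/m^2

0.843


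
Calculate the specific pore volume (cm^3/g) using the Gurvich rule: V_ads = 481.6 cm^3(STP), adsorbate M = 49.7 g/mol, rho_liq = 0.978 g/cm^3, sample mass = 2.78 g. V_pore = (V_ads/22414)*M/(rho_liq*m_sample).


Moles adsorbed n = V_ads / 22414 = 481.6 / 22414 = 2.148657e-02 mol
Liquid volume V_liq = n * M / rho_liq = 2.148657e-02 * 49.7 / 0.978 = 1.09190 cm^3
Specific pore volume V_pore = V_liq / m_sample = 1.09190 / 2.78
V_pore = 0.3928 cm^3/g

0.3928


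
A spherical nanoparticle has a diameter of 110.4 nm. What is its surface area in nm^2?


Radius r = 110.4/2 = 55.2 nm
Surface area SA = 4 * pi * r^2
SA = 4 * pi * (55.2)^2
SA = 38290.23 nm^2

38290.23


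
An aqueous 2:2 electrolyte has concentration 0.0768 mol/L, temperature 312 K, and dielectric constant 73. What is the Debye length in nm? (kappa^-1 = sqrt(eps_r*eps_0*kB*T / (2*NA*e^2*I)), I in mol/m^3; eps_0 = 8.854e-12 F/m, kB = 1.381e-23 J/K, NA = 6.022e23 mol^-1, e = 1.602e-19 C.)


Ionic strength I = 0.0768 * 2^2 * 1000 = 307.2 mol/m^3
kappa^-1 = sqrt(73 * 8.854e-12 * 1.381e-23 * 312 / (2 * 6.022e23 * (1.602e-19)^2 * 307.2))
kappa^-1 = 0.542 nm

0.542


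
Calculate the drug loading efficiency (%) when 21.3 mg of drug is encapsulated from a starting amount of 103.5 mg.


Drug loading efficiency = (drug loaded / drug initial) * 100
DLE = 21.3 / 103.5 * 100
DLE = 0.2058 * 100
DLE = 20.58%

20.58


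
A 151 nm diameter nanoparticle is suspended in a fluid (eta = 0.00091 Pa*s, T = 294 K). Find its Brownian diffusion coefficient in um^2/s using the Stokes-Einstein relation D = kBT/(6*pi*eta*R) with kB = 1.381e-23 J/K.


Radius R = 151/2 = 75.5 nm = 7.55e-08 m
D = kB*T / (6*pi*eta*R)
D = 1.381e-23 * 294 / (6 * pi * 0.00091 * 7.55e-08)
D = 3.1351e-12 m^2/s = 3.135 um^2/s

3.135


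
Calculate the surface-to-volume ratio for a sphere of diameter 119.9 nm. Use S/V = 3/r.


Radius r = 119.9/2 = 59.95 nm
S/V = 3 / r = 3 / 59.95
S/V = 0.05 nm^-1

0.05


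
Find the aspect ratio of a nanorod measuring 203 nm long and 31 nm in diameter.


Aspect ratio AR = length / diameter
AR = 203 / 31
AR = 6.55

6.55


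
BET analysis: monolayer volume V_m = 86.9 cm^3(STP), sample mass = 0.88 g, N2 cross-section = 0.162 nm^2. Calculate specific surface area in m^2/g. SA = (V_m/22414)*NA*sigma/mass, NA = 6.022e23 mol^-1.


Number of moles in monolayer = V_m / 22414 = 86.9 / 22414 = 0.00387704
Number of molecules = moles * NA = 0.00387704 * 6.022e23
SA = molecules * sigma / mass
SA = (86.9 / 22414) * 6.022e23 * 0.162e-18 / 0.88
SA = 429.8 m^2/g

429.8


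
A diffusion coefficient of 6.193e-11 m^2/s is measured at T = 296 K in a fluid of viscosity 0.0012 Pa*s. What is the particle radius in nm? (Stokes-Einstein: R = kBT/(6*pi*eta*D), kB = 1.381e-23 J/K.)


Stokes-Einstein: R = kB*T / (6*pi*eta*D)
R = 1.381e-23 * 296 / (6 * pi * 0.0012 * 6.193e-11)
R = 2.91811e-09 m = 2.92 nm

2.92


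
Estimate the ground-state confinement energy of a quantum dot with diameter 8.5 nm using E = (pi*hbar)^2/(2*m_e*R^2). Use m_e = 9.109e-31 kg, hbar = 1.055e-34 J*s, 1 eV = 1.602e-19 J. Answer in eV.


Radius R = 8.5/2 = 4.25 nm = 4.25e-09 m
E = (pi * 1.055e-34)^2 / (2 * 9.109e-31 * (4.25e-09)^2)
E(J) = 3.33831e-21
E = E(J) / 1.602e-19 = 0.0208 eV

0.0208


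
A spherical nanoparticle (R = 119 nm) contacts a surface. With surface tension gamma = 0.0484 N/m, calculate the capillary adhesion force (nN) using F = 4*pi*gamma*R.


Convert radius: R = 119 nm = 1.19e-07 m
F = 4 * pi * gamma * R
F = 4 * pi * 0.0484 * 1.19e-07
F = 7.23773e-08 N = 72.3773 nN

72.3773


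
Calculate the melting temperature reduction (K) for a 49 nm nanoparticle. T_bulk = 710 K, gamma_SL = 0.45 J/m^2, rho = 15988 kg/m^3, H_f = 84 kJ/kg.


Radius R = 49/2 = 24.5 nm = 2.45e-08 m
Convert H_f = 84 kJ/kg = 84000 J/kg
dT = 2 * gamma_SL * T_bulk / (rho * H_f * R)
dT = 2 * 0.45 * 710 / (15988 * 84000 * 2.45e-08)
dT = 19.4 K

19.4


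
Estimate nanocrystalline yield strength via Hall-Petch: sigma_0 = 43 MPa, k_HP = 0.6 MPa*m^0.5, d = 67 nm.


d = 67 nm = 6.7e-08 m
sqrt(d) = 0.0002588436
Hall-Petch contribution = k / sqrt(d) = 0.6 / 0.0002588436 = 2318.0 MPa
sigma = sigma_0 + k/sqrt(d) = 43 + 2318.0 = 2361.0 MPa

2361.0


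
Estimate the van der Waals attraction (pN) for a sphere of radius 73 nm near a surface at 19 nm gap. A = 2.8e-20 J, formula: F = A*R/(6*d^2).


Convert to SI: R = 73 nm = 7.3e-08 m, d = 19 nm = 1.9e-08 m
F = A * R / (6 * d^2)
F = 2.8e-20 * 7.3e-08 / (6 * (1.9e-08)^2)
F = 9.43675e-13 N = 0.944 pN

0.944


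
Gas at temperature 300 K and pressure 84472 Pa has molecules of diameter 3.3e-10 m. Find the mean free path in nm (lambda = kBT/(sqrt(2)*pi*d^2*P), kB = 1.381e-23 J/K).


Mean free path: lambda = kB*T / (sqrt(2) * pi * d^2 * P)
lambda = 1.381e-23 * 300 / (sqrt(2) * pi * (3.3e-10)^2 * 84472)
lambda = 1.0137e-07 m
lambda = 101.37 nm

101.37


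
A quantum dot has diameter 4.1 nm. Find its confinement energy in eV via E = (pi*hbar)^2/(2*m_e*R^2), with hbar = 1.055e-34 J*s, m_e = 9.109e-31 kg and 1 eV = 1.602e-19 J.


Radius R = 4.1/2 = 2.05 nm = 2.05e-09 m
E = (pi * 1.055e-34)^2 / (2 * 9.109e-31 * (2.05e-09)^2)
E(J) = 1.43482e-20
E = E(J) / 1.602e-19 = 0.0896 eV

0.0896


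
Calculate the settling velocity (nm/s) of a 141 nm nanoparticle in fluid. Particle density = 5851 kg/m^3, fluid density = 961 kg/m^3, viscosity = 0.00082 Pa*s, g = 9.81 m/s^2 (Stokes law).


Radius R = 141/2 nm = 7.05e-08 m
Density difference = 5851 - 961 = 4890 kg/m^3
v = 2 * R^2 * (rho_p - rho_f) * g / (9 * eta)
v = 2 * (7.05e-08)^2 * 4890 * 9.81 / (9 * 0.00082)
v = 6.46145e-08 m/s = 64.6145 nm/s

64.6145


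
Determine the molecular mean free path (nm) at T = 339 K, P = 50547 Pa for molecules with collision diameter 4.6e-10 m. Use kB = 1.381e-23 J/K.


Mean free path: lambda = kB*T / (sqrt(2) * pi * d^2 * P)
lambda = 1.381e-23 * 339 / (sqrt(2) * pi * (4.6e-10)^2 * 50547)
lambda = 9.85184e-08 m
lambda = 98.52 nm

98.52


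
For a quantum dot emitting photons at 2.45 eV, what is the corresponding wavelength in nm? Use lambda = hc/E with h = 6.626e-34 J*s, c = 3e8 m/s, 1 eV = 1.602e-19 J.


Convert energy: E = 2.45 eV = 2.45 * 1.602e-19 = 3.9249e-19 J
lambda = h*c / E = 6.626e-34 * 3e8 / 3.9249e-19
lambda = 5.06459e-07 m = 506.5 nm

506.5


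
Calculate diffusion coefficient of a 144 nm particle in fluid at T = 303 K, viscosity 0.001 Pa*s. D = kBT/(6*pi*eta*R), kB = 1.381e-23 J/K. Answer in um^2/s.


Radius R = 144/2 = 72 nm = 7.2e-08 m
D = kB*T / (6*pi*eta*R)
D = 1.381e-23 * 303 / (6 * pi * 0.001 * 7.2e-08)
D = 3.08321e-12 m^2/s = 3.083 um^2/s

3.083


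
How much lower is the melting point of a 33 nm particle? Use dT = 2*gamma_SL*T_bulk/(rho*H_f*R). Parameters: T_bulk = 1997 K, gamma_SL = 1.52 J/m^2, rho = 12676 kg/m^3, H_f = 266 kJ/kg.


Radius R = 33/2 = 16.5 nm = 1.65e-08 m
Convert H_f = 266 kJ/kg = 266000 J/kg
dT = 2 * gamma_SL * T_bulk / (rho * H_f * R)
dT = 2 * 1.52 * 1997 / (12676 * 266000 * 1.65e-08)
dT = 109.1 K

109.1


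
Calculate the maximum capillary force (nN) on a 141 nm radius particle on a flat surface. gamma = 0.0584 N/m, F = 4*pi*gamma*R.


Convert radius: R = 141 nm = 1.41e-07 m
F = 4 * pi * gamma * R
F = 4 * pi * 0.0584 * 1.41e-07
F = 1.03477e-07 N = 103.4765 nN

103.4765


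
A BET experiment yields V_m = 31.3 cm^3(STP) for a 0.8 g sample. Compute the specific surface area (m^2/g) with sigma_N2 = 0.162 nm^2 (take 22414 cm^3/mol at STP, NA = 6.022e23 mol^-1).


Number of moles in monolayer = V_m / 22414 = 31.3 / 22414 = 0.00139645
Number of molecules = moles * NA = 0.00139645 * 6.022e23
SA = molecules * sigma / mass
SA = (31.3 / 22414) * 6.022e23 * 0.162e-18 / 0.8
SA = 170.3 m^2/g

170.3


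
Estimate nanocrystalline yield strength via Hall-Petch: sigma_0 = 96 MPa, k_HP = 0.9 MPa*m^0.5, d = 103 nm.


d = 103 nm = 1.03e-07 m
sqrt(d) = 0.0003209361
Hall-Petch contribution = k / sqrt(d) = 0.9 / 0.0003209361 = 2804.3 MPa
sigma = sigma_0 + k/sqrt(d) = 96 + 2804.3 = 2900.3 MPa

2900.3


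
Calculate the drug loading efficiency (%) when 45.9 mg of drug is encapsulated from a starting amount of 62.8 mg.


Drug loading efficiency = (drug loaded / drug initial) * 100
DLE = 45.9 / 62.8 * 100
DLE = 0.7309 * 100
DLE = 73.09%

73.09


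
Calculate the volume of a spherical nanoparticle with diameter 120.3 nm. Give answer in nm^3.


Radius r = 120.3/2 = 60.15 nm
Volume V = (4/3) * pi * r^3
V = (4/3) * pi * (60.15)^3
V = 911581.5 nm^3

911581.5


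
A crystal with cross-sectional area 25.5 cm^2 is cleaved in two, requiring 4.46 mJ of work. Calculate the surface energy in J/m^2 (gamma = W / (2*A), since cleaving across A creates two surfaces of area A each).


Convert: A = 25.5 cm^2 = 0.00255 m^2, W = 4.46 mJ = 0.00446 J
Cleaving exposes two faces of area A, so total new surface = 2*A and gamma = W / (2*A)
gamma = 0.00446 / (2 * 0.00255)
gamma = 0.875 J/m^2

0.875


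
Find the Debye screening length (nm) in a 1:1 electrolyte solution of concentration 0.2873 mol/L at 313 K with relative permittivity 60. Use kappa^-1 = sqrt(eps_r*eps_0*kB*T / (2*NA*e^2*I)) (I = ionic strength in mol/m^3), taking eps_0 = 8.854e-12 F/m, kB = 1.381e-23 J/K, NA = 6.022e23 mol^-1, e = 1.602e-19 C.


Ionic strength I = 0.2873 * 1^2 * 1000 = 287.3 mol/m^3
kappa^-1 = sqrt(60 * 8.854e-12 * 1.381e-23 * 313 / (2 * 6.022e23 * (1.602e-19)^2 * 287.3))
kappa^-1 = 0.509 nm

0.509


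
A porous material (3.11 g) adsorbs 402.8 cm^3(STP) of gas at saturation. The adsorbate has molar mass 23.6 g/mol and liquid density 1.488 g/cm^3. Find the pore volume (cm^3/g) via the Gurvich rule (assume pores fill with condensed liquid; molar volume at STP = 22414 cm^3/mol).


Moles adsorbed n = V_ads / 22414 = 402.8 / 22414 = 1.797091e-02 mol
Liquid volume V_liq = n * M / rho_liq = 1.797091e-02 * 23.6 / 1.488 = 0.28502 cm^3
Specific pore volume V_pore = V_liq / m_sample = 0.28502 / 3.11
V_pore = 0.0916 cm^3/g

0.0916


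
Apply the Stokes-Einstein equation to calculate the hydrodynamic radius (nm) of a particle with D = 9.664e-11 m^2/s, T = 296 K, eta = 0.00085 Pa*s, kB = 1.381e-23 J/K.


Stokes-Einstein: R = kB*T / (6*pi*eta*D)
R = 1.381e-23 * 296 / (6 * pi * 0.00085 * 9.664e-11)
R = 2.64003e-09 m = 2.64 nm

2.64


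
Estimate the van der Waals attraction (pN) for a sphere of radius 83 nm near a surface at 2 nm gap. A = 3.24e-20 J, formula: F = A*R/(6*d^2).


Convert to SI: R = 83 nm = 8.3e-08 m, d = 2 nm = 2e-09 m
F = A * R / (6 * d^2)
F = 3.24e-20 * 8.3e-08 / (6 * (2e-09)^2)
F = 1.1205e-10 N = 112.05 pN

112.05


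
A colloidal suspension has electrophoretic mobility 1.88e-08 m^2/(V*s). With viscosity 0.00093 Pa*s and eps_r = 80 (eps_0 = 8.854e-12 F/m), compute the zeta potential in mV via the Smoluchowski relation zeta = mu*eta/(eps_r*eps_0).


Smoluchowski equation: zeta = mu * eta / (eps_r * eps_0)
zeta = 1.88e-08 * 0.00093 / (80 * 8.854e-12)
zeta = 0.024684 V = 24.68 mV

24.68


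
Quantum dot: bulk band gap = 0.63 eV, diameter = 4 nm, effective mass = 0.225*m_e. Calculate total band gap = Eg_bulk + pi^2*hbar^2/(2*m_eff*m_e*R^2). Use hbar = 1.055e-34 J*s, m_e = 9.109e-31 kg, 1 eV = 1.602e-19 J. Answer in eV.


Radius R = 4/2 nm = 2e-09 m
Confinement energy dE = pi^2 * hbar^2 / (2 * m_eff * m_e * R^2)
dE = pi^2 * (1.055e-34)^2 / (2 * 0.225 * 9.109e-31 * (2e-09)^2) J, divided by 1.602e-19 J/eV
dE = 0.4182 eV
Total band gap = E_g(bulk) + dE = 0.63 + 0.4182 = 1.0482 eV

1.0482


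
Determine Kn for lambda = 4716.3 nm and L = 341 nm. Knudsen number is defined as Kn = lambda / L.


Knudsen number Kn = lambda / L
Kn = 4716.3 / 341
Kn = 13.8308

13.8308


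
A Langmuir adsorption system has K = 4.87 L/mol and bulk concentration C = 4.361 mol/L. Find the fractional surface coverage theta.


Langmuir isotherm: theta = K*C / (1 + K*C)
K*C = 4.87 * 4.361 = 21.23807
theta = 21.23807 / (1 + 21.23807) = 21.23807 / 22.23807
theta = 0.955

0.955


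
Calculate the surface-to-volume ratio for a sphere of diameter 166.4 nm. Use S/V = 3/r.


Radius r = 166.4/2 = 83.2 nm
S/V = 3 / r = 3 / 83.2
S/V = 0.0361 nm^-1

0.0361


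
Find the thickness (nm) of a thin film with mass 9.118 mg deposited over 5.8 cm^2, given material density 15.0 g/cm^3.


Convert: m = 9.118 mg = 9.1180e-06 kg, A = 5.8 cm^2 = 5.8000e-04 m^2, rho = 15.0 g/cm^3 = 15000 kg/m^3
t = m / (A * rho)
t = 9.1180e-06 / (5.8000e-04 * 15000)
t = 1.0480e-06 m = 1048.0 nm

1048.0


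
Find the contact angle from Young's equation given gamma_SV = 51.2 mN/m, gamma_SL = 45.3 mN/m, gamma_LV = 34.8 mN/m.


cos(theta) = (gamma_SV - gamma_SL) / gamma_LV
cos(theta) = (51.2 - 45.3) / 34.8
cos(theta) = 0.16954
theta = arccos(0.16954) = 80.24 degrees

80.24


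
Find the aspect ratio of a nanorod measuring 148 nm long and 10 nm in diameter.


Aspect ratio AR = length / diameter
AR = 148 / 10
AR = 14.8

14.8


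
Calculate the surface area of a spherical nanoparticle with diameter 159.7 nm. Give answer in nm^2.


Radius r = 159.7/2 = 79.85 nm
Surface area SA = 4 * pi * r^2
SA = 4 * pi * (79.85)^2
SA = 80123.46 nm^2

80123.46


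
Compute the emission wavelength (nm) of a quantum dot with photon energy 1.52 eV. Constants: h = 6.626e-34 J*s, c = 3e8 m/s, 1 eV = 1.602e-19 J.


Convert energy: E = 1.52 eV = 1.52 * 1.602e-19 = 2.43504e-19 J
lambda = h*c / E = 6.626e-34 * 3e8 / 2.43504e-19
lambda = 8.16332e-07 m = 816.3 nm

816.3


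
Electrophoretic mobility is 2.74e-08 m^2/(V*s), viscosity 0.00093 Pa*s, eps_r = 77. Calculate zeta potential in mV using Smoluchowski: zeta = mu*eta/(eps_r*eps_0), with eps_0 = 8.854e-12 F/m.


Smoluchowski equation: zeta = mu * eta / (eps_r * eps_0)
zeta = 2.74e-08 * 0.00093 / (77 * 8.854e-12)
zeta = 0.037377 V = 37.38 mV

37.38


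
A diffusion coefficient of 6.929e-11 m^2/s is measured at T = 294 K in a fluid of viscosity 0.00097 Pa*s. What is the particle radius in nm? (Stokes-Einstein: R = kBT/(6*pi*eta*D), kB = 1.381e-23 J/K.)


Stokes-Einstein: R = kB*T / (6*pi*eta*D)
R = 1.381e-23 * 294 / (6 * pi * 0.00097 * 6.929e-11)
R = 3.20478e-09 m = 3.2 nm

3.2


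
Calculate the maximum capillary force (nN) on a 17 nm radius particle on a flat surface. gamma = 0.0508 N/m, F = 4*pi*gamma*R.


Convert radius: R = 17 nm = 1.7e-08 m
F = 4 * pi * gamma * R
F = 4 * pi * 0.0508 * 1.7e-08
F = 1.08523e-08 N = 10.8523 nN

10.8523


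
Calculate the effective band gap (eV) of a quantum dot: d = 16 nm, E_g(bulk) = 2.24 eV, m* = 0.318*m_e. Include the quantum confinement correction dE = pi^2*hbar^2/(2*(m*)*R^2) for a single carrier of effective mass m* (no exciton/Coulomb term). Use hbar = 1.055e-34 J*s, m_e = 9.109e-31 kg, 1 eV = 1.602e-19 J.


Radius R = 16/2 nm = 8e-09 m
Confinement energy dE = pi^2 * hbar^2 / (2 * m_eff * m_e * R^2)
dE = pi^2 * (1.055e-34)^2 / (2 * 0.318 * 9.109e-31 * (8e-09)^2) J, divided by 1.602e-19 J/eV
dE = 0.0185 eV
Total band gap = E_g(bulk) + dE = 2.24 + 0.0185 = 2.2585 eV

2.2585


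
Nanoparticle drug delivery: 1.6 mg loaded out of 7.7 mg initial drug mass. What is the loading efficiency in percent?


Drug loading efficiency = (drug loaded / drug initial) * 100
DLE = 1.6 / 7.7 * 100
DLE = 0.2078 * 100
DLE = 20.78%

20.78


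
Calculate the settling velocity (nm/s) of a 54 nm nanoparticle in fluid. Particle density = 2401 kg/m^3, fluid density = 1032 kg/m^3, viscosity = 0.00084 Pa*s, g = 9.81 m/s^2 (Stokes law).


Radius R = 54/2 nm = 2.7e-08 m
Density difference = 2401 - 1032 = 1369 kg/m^3
v = 2 * R^2 * (rho_p - rho_f) * g / (9 * eta)
v = 2 * (2.7e-08)^2 * 1369 * 9.81 / (9 * 0.00084)
v = 2.59005e-09 m/s = 2.5901 nm/s

2.5901


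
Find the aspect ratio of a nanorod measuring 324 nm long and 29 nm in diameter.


Aspect ratio AR = length / diameter
AR = 324 / 29
AR = 11.17

11.17


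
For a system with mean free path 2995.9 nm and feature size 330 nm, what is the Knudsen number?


Knudsen number Kn = lambda / L
Kn = 2995.9 / 330
Kn = 9.0785

9.0785


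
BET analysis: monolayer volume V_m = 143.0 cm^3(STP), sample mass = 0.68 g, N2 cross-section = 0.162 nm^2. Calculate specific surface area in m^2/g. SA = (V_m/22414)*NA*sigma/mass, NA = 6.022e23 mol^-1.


Number of moles in monolayer = V_m / 22414 = 143.0 / 22414 = 0.00637994
Number of molecules = moles * NA = 0.00637994 * 6.022e23
SA = molecules * sigma / mass
SA = (143.0 / 22414) * 6.022e23 * 0.162e-18 / 0.68
SA = 915.3 m^2/g

915.3


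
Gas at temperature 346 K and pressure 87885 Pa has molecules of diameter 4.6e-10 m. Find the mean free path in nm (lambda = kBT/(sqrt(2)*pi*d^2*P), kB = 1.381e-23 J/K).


Mean free path: lambda = kB*T / (sqrt(2) * pi * d^2 * P)
lambda = 1.381e-23 * 346 / (sqrt(2) * pi * (4.6e-10)^2 * 87885)
lambda = 5.78328e-08 m
lambda = 57.83 nm

57.83


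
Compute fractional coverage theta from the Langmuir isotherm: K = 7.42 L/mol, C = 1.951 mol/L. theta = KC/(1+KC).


Langmuir isotherm: theta = K*C / (1 + K*C)
K*C = 7.42 * 1.951 = 14.47642
theta = 14.47642 / (1 + 14.47642) = 14.47642 / 15.47642
theta = 0.9354

0.9354


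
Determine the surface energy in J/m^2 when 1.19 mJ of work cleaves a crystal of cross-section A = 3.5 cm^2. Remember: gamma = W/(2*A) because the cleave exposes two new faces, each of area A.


Convert: A = 3.5 cm^2 = 0.00035 m^2, W = 1.19 mJ = 0.00119 J
Cleaving exposes two faces of area A, so total new surface = 2*A and gamma = W / (2*A)
gamma = 0.00119 / (2 * 0.00035)
gamma = 1.7 J/m^2

1.7


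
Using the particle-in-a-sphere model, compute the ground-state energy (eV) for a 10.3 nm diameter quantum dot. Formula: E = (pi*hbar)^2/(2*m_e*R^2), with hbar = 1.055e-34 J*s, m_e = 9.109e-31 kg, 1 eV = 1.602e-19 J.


Radius R = 10.3/2 = 5.15 nm = 5.15e-09 m
E = (pi * 1.055e-34)^2 / (2 * 9.109e-31 * (5.15e-09)^2)
E(J) = 2.27347e-21
E = E(J) / 1.602e-19 = 0.0142 eV

0.0142


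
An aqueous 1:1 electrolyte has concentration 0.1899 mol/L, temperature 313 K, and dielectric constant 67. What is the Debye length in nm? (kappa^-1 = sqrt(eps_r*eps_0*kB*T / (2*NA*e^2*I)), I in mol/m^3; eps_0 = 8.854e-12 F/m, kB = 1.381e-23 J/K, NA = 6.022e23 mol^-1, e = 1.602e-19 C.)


Ionic strength I = 0.1899 * 1^2 * 1000 = 189.9 mol/m^3
kappa^-1 = sqrt(67 * 8.854e-12 * 1.381e-23 * 313 / (2 * 6.022e23 * (1.602e-19)^2 * 189.9))
kappa^-1 = 0.661 nm

0.661


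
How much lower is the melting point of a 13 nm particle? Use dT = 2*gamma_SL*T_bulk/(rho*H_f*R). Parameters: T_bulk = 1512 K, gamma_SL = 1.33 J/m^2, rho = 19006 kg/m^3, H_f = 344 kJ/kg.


Radius R = 13/2 = 6.5 nm = 6.5e-09 m
Convert H_f = 344 kJ/kg = 344000 J/kg
dT = 2 * gamma_SL * T_bulk / (rho * H_f * R)
dT = 2 * 1.33 * 1512 / (19006 * 344000 * 6.5e-09)
dT = 94.6 K

94.6


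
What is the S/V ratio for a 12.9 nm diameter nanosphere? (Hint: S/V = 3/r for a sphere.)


Radius r = 12.9/2 = 6.45 nm
S/V = 3 / r = 3 / 6.45
S/V = 0.4651 nm^-1

0.4651


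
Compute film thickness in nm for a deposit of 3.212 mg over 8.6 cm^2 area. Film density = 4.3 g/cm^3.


Convert: m = 3.212 mg = 3.2120e-06 kg, A = 8.6 cm^2 = 8.6000e-04 m^2, rho = 4.3 g/cm^3 = 4300 kg/m^3
t = m / (A * rho)
t = 3.2120e-06 / (8.6000e-04 * 4300)
t = 8.6858e-07 m = 868.6 nm

868.6


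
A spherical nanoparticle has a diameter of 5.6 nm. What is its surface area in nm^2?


Radius r = 5.6/2 = 2.8 nm
Surface area SA = 4 * pi * r^2
SA = 4 * pi * (2.8)^2
SA = 98.52 nm^2

98.52


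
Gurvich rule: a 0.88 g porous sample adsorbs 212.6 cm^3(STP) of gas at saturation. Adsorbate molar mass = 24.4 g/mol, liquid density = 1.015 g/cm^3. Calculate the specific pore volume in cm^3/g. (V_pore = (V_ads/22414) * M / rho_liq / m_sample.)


Moles adsorbed n = V_ads / 22414 = 212.6 / 22414 = 9.485143e-03 mol
Liquid volume V_liq = n * M / rho_liq = 9.485143e-03 * 24.4 / 1.015 = 0.22802 cm^3
Specific pore volume V_pore = V_liq / m_sample = 0.22802 / 0.88
V_pore = 0.2591 cm^3/g

0.2591


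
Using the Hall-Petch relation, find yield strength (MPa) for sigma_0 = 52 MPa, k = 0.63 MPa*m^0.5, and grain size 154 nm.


d = 154 nm = 1.54e-07 m
sqrt(d) = 0.0003924283
Hall-Petch contribution = k / sqrt(d) = 0.63 / 0.0003924283 = 1605.4 MPa
sigma = sigma_0 + k/sqrt(d) = 52 + 1605.4 = 1657.4 MPa

1657.4


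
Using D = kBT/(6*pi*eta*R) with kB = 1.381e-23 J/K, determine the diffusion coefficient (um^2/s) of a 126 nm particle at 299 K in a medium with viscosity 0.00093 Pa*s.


Radius R = 126/2 = 63 nm = 6.3e-08 m
D = kB*T / (6*pi*eta*R)
D = 1.381e-23 * 299 / (6 * pi * 0.00093 * 6.3e-08)
D = 3.73887e-12 m^2/s = 3.739 um^2/s

3.739


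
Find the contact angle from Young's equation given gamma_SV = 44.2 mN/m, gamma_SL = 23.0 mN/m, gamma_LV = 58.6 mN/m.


cos(theta) = (gamma_SV - gamma_SL) / gamma_LV
cos(theta) = (44.2 - 23.0) / 58.6
cos(theta) = 0.361775
theta = arccos(0.361775) = 68.79 degrees

68.79


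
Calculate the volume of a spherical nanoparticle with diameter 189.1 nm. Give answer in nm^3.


Radius r = 189.1/2 = 94.55 nm
Volume V = (4/3) * pi * r^3
V = (4/3) * pi * (94.55)^3
V = 3540570.19 nm^3

3540570.19


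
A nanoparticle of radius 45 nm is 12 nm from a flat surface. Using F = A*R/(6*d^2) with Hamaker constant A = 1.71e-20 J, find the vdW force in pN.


Convert to SI: R = 45 nm = 4.5e-08 m, d = 12 nm = 1.2e-08 m
F = A * R / (6 * d^2)
F = 1.71e-20 * 4.5e-08 / (6 * (1.2e-08)^2)
F = 8.90625e-13 N = 0.891 pN

0.891


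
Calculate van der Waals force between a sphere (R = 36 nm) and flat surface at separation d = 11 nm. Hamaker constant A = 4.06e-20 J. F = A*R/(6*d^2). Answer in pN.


Convert to SI: R = 36 nm = 3.6e-08 m, d = 11 nm = 1.1e-08 m
F = A * R / (6 * d^2)
F = 4.06e-20 * 3.6e-08 / (6 * (1.1e-08)^2)
F = 2.01322e-12 N = 2.013 pN

2.013


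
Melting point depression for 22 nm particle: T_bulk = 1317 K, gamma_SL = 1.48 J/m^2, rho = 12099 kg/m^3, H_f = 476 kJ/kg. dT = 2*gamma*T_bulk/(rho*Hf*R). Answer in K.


Radius R = 22/2 = 11 nm = 1.1e-08 m
Convert H_f = 476 kJ/kg = 476000 J/kg
dT = 2 * gamma_SL * T_bulk / (rho * H_f * R)
dT = 2 * 1.48 * 1317 / (12099 * 476000 * 1.1e-08)
dT = 61.5 K

61.5


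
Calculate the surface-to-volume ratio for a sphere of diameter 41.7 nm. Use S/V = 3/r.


Radius r = 41.7/2 = 20.85 nm
S/V = 3 / r = 3 / 20.85
S/V = 0.1439 nm^-1

0.1439


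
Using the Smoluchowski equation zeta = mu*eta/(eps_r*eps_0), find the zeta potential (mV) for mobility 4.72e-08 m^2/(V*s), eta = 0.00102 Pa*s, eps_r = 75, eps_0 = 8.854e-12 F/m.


Smoluchowski equation: zeta = mu * eta / (eps_r * eps_0)
zeta = 4.72e-08 * 0.00102 / (75 * 8.854e-12)
zeta = 0.072501 V = 72.5 mV

72.5


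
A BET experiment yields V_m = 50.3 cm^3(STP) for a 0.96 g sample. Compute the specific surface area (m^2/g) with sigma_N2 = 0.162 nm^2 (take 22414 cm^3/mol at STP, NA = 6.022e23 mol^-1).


Number of moles in monolayer = V_m / 22414 = 50.3 / 22414 = 0.00224413
Number of molecules = moles * NA = 0.00224413 * 6.022e23
SA = molecules * sigma / mass
SA = (50.3 / 22414) * 6.022e23 * 0.162e-18 / 0.96
SA = 228.1 m^2/g

228.1


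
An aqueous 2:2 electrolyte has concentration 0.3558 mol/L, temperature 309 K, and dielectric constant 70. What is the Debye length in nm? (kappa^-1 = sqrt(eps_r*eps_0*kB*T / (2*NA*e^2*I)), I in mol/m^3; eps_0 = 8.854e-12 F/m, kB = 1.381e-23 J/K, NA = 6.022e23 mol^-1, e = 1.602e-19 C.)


Ionic strength I = 0.3558 * 2^2 * 1000 = 1423.2 mol/m^3
kappa^-1 = sqrt(70 * 8.854e-12 * 1.381e-23 * 309 / (2 * 6.022e23 * (1.602e-19)^2 * 1423.2))
kappa^-1 = 0.245 nm

0.245


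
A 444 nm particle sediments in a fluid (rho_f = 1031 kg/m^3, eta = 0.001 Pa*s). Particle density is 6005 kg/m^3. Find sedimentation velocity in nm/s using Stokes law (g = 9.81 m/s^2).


Radius R = 444/2 nm = 2.22e-07 m
Density difference = 6005 - 1031 = 4974 kg/m^3
v = 2 * R^2 * (rho_p - rho_f) * g / (9 * eta)
v = 2 * (2.22e-07)^2 * 4974 * 9.81 / (9 * 0.001)
v = 5.34402e-07 m/s = 534.4022 nm/s

534.4022


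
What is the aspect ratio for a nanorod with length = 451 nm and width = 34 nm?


Aspect ratio AR = length / diameter
AR = 451 / 34
AR = 13.26

13.26


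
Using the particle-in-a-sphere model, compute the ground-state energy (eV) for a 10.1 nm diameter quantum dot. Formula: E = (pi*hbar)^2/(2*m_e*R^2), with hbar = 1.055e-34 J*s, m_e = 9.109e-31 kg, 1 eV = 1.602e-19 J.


Radius R = 10.1/2 = 5.05 nm = 5.05e-09 m
E = (pi * 1.055e-34)^2 / (2 * 9.109e-31 * (5.05e-09)^2)
E(J) = 2.3644e-21
E = E(J) / 1.602e-19 = 0.0148 eV

0.0148


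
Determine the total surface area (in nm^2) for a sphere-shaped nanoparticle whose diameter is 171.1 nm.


Radius r = 171.1/2 = 85.55 nm
Surface area SA = 4 * pi * r^2
SA = 4 * pi * (85.55)^2
SA = 91970.78 nm^2

91970.78
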